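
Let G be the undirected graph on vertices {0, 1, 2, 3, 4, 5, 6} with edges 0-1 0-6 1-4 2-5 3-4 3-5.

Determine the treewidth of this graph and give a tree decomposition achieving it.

Each bag holds 2 vertices, so the decomposition has width 1, which upper-bounds the treewidth. Since G has at least one edge (e.g. 2–5), it is not an edgeless graph, so tw(G) ≥ 1. Hence tw(G) = 1 exactly.

Treewidth 1.
Bags: B1 = {2, 5}  B2 = {3, 5}  B3 = {3, 4}  B4 = {1, 4}  B5 = {0, 1}  B6 = {0, 6}
Tree: B1–B2, B2–B3, B3–B4, B4–B5, B5–B6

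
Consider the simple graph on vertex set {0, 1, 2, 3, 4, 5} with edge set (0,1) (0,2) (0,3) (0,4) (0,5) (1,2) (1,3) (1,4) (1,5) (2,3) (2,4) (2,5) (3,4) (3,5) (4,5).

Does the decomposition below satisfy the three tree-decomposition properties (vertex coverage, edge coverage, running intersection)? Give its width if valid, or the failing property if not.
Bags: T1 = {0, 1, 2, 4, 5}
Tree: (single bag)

No — vertex 3 appears in no bag.

A tree decomposition must satisfy three properties: every vertex lies in some bag; for every edge, both endpoints lie together in some bag; and for every vertex, the bags containing it form a connected subtree. Here vertex 3 appears in no bag, so the decomposition is invalid.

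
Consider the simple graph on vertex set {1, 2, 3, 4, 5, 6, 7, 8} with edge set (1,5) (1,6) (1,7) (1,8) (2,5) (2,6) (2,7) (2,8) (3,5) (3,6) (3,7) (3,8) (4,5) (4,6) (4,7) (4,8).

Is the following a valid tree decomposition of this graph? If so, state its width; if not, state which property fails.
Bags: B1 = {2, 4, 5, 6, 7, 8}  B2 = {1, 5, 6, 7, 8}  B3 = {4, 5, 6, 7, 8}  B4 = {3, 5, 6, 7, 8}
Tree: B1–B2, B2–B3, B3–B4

No — bags containing vertex 4 are not connected in the tree.

A tree decomposition must satisfy three properties: every vertex lies in some bag; for every edge, both endpoints lie together in some bag; and for every vertex, the bags containing it form a connected subtree. Here bags containing vertex 4 are not connected in the tree, so the decomposition is invalid.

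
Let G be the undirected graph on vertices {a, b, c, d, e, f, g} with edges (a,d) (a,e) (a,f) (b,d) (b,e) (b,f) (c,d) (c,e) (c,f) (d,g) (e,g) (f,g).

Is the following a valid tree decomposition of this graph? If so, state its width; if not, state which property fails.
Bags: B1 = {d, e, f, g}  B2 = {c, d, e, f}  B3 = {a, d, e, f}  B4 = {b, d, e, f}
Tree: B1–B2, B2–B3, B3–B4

Vertex coverage: the bags together contain {a, b, c, d, e, f, g}, the full vertex set. Edge coverage: each edge of G has both endpoints in at least one bag. Running intersection: for every vertex, the bags containing it form a connected subtree. All three properties hold, so this is a valid tree decomposition of width max|bag| − 1 = 3, and hence tw(G) ≤ 3.

Yes; width 3.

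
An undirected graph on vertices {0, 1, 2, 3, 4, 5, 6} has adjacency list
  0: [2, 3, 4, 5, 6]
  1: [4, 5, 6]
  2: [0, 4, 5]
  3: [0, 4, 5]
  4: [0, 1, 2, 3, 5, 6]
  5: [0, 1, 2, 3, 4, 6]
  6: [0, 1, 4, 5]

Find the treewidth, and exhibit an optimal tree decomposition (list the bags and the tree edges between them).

Each bag holds 4 vertices, so the decomposition has width 3, which upper-bounds the treewidth. On the other hand G contains the 4-clique {0, 2, 4, 5}. A clique must lie in a single bag of any decomposition, so no decomposition can have width below 3. Therefore the treewidth is 3.

Treewidth 3.
One such decomposition:
Bags: B1 = {1, 4, 5, 6}  B2 = {0, 4, 5, 6}  B3 = {0, 3, 4, 5}  B4 = {0, 2, 4, 5}
Tree: B1–B2, B2–B3, B2–B4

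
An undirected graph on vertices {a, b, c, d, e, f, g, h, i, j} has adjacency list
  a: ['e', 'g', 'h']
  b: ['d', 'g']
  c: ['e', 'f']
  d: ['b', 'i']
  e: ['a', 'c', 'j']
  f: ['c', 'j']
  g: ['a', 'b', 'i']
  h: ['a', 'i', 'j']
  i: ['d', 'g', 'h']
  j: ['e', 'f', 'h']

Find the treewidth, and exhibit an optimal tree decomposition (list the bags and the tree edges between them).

Treewidth 2.
Bags: B1 = {c, f, j}  B2 = {c, e, j}  B3 = {e, h, j}  B4 = {a, e, h}  B5 = {a, h, i}  B6 = {a, g, i}  B7 = {d, g, i}  B8 = {b, d, g}
Tree: B1–B2, B2–B3, B3–B4, B4–B5, B5–B6, B6–B7, B7–B8

Each bag holds 3 vertices, so the decomposition has width 2, which upper-bounds the treewidth. The edges f–c–e–j–f form a cycle, so G is not a tree and its treewidth is at least 2. Therefore the treewidth is 2.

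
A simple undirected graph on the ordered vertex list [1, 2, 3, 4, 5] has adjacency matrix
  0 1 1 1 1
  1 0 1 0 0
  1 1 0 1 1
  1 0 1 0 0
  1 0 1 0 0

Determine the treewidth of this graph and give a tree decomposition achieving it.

Treewidth 2.
One optimal decomposition is:
Bags: B1 = {1, 2, 3}  B2 = {1, 3, 5}  B3 = {1, 3, 4}
Tree: B1–B2, B1–B3

Every bag has size at most 3, so the width is 3 − 1 = 2 and tw(G) ≤ 2. For the lower bound, the 3 vertices {1, 2, 3} are pairwise adjacent, and any tree decomposition puts a clique entirely inside one bag — forcing width ≥ 2. The upper and lower bounds meet at 2, so that is the treewidth.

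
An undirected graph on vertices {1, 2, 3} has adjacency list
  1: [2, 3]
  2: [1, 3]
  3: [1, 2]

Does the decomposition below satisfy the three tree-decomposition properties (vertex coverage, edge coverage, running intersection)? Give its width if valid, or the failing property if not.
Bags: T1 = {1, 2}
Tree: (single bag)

A tree decomposition must satisfy three properties: every vertex lies in some bag; for every edge, both endpoints lie together in some bag; and for every vertex, the bags containing it form a connected subtree. Here vertex 3 appears in no bag, so the decomposition is invalid.

No — vertex 3 appears in no bag.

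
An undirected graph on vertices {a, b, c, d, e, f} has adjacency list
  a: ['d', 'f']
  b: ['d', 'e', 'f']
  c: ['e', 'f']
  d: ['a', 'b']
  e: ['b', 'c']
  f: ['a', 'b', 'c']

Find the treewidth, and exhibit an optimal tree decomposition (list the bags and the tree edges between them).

Treewidth 2.
One such decomposition:
Bags: B1 = {c, e, f}  B2 = {b, e, f}  B3 = {a, b, f}  B4 = {a, b, d}
Tree: B1–B2, B2–B3, B3–B4

The largest bag has 3 vertices, giving width 2; this decomposition certifies tw(G) ≤ 2. Since c–e–b–f–c is a cycle in G, G is not acyclic. Forests are exactly the graphs of treewidth ≤ 1, so tw(G) ≥ 2. Combining the bounds, tw(G) = 2.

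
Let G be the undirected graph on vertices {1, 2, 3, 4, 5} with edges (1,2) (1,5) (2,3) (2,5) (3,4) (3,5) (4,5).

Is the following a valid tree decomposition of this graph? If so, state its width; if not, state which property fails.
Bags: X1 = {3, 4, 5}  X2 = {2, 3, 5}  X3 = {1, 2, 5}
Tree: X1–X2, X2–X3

Yes; width 2.

Every vertex of G appears in some bag (union = {1, 2, 3, 4, 5}); every edge is covered by a bag; and for each vertex v the set of bags containing v is connected in the bag tree. The decomposition is therefore valid. The largest bag has 3 vertices, so the width is 2.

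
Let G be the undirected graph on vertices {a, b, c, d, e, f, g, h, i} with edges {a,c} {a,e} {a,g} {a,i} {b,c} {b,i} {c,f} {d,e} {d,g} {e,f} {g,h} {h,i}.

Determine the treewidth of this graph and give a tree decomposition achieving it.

Treewidth 3.
One optimal decomposition is:
Bags: B1 = {d, g, h, i}  B2 = {a, d, g, i}  B3 = {a, d, e, i}  B4 = {a, b, e, i}  B5 = {a, b, c, e}  B6 = {b, c, e, f}
Tree: B1–B2, B2–B3, B3–B4, B4–B5, B5–B6

Every bag has size at most 4, so the width is 4 − 1 = 3 and tw(G) ≤ 3. For the lower bound: the 4 vertex sets {d,g,h}, {i}, {a}, {b,c,e,f} are disjoint, each induces a connected subgraph, and every pair is joined by at least one edge of G. Contracting each set to a single vertex therefore yields K_{4} as a minor, and since treewidth is minor-monotone, tw(G) ≥ tw(K_{4}) = 3. The upper and lower bounds meet at 3, so that is the treewidth.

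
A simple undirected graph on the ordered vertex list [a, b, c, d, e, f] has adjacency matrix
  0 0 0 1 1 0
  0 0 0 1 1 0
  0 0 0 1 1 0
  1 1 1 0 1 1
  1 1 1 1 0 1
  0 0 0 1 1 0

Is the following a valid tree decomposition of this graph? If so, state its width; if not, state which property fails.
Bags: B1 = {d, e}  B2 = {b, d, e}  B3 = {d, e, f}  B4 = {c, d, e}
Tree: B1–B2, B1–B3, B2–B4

No — vertex a appears in no bag.

A tree decomposition must satisfy three properties: every vertex lies in some bag; for every edge, both endpoints lie together in some bag; and for every vertex, the bags containing it form a connected subtree. Here vertex a appears in no bag, so the decomposition is invalid.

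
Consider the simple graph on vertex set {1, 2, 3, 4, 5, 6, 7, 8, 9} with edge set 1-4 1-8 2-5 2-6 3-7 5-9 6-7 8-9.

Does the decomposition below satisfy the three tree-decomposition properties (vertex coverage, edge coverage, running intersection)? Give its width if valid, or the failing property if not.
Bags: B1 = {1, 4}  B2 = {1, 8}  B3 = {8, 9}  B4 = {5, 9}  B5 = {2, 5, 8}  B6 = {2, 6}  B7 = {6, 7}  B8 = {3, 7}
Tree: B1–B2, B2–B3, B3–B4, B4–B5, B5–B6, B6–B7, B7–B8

A tree decomposition must satisfy three properties: every vertex lies in some bag; for every edge, both endpoints lie together in some bag; and for every vertex, the bags containing it form a connected subtree. Here bags containing vertex 8 are not connected in the tree, so the decomposition is invalid.

No — bags containing vertex 8 are not connected in the tree.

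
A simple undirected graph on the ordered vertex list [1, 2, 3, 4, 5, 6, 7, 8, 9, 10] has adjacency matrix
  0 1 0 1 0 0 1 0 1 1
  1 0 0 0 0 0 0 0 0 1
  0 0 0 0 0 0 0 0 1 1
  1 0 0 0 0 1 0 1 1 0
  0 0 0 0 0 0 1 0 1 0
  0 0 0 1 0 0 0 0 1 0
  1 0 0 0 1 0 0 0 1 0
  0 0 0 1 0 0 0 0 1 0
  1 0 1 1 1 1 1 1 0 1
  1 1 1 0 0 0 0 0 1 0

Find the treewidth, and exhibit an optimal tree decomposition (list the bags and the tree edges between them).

Treewidth 2.
One optimal decomposition is:
Bags: B1 = {1, 4, 9}  B2 = {1, 9, 10}  B3 = {3, 9, 10}  B4 = {4, 6, 9}  B5 = {1, 2, 10}  B6 = {1, 7, 9}  B7 = {4, 8, 9}  B8 = {5, 7, 9}
Tree: B1–B2, B2–B3, B1–B4, B2–B5, B2–B6, B1–B7, B6–B8

Every bag has size at most 3, so the width is 3 − 1 = 2 and tw(G) ≤ 2. For the lower bound, the 3 vertices {1, 9, 10} are pairwise adjacent, and any tree decomposition puts a clique entirely inside one bag — forcing width ≥ 2. Hence tw(G) = 2 exactly.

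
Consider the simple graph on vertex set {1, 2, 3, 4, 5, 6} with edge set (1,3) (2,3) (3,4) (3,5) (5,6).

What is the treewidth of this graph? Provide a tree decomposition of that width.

Treewidth 1.
Bags: B1 = {3, 5}  B2 = {5, 6}  B3 = {3, 4}  B4 = {1, 3}  B5 = {2, 3}
Tree: B1–B2, B1–B3, B3–B4, B3–B5

Every bag has size at most 2, so the width is 2 − 1 = 1 and tw(G) ≤ 1. G has an edge, so its treewidth is at least 1. Combining the bounds, tw(G) = 1.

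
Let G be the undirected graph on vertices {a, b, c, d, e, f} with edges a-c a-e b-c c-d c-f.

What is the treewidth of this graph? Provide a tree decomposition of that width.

Treewidth 1.
Bags: B1 = {c, f}  B2 = {b, c}  B3 = {c, d}  B4 = {a, c}  B5 = {a, e}
Tree: B1–B2, B1–B3, B1–B4, B4–B5

Each bag holds 2 vertices, so the decomposition has width 1, which upper-bounds the treewidth. Any graph with an edge has treewidth ≥ 1, and G has the edge f–c. The upper and lower bounds meet at 1, so that is the treewidth.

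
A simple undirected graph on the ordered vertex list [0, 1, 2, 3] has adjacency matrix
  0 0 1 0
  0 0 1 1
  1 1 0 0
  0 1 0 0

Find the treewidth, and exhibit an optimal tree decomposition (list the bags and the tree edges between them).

Treewidth 1.
One such decomposition:
Bags: B1 = {0, 2}  B2 = {1, 2}  B3 = {1, 3}
Tree: B1–B2, B2–B3

The largest bag has 2 vertices, giving width 1; this decomposition certifies tw(G) ≤ 1. Any graph with an edge has treewidth ≥ 1, and G has the edge 0–2. Therefore the treewidth is 1.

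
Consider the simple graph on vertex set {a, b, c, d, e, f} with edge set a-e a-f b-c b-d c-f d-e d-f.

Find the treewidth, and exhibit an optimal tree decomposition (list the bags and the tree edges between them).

Each bag holds 3 vertices, so the decomposition has width 2, which upper-bounds the treewidth. For the lower bound, G contains the cycle c–b–d–f–c, so G is not a forest; only forests have treewidth ≤ 1, hence tw(G) ≥ 2. The upper and lower bounds meet at 2, so that is the treewidth.

Treewidth 2.
One optimal decomposition is:
Bags: B1 = {b, c, f}  B2 = {b, d, f}  B3 = {a, d, f}  B4 = {a, d, e}
Tree: B1–B2, B2–B3, B3–B4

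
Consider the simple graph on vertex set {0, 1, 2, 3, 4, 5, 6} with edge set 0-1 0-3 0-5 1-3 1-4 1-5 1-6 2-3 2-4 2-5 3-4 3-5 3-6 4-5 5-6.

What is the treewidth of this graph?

3

A width-3 tree decomposition is:
Bags: B1 = {1, 3, 4, 5}  B2 = {2, 3, 4, 5}  B3 = {1, 3, 5, 6}  B4 = {0, 1, 3, 5}
Tree: B1–B2, B1–B3, B1–B4
Each bag holds 4 vertices, so the decomposition has width 3, which upper-bounds the treewidth. Conversely, {0, 1, 3, 5} is a clique of size 4, and the vertices of any clique must share a bag in every tree decomposition; so some bag has ≥ 4 vertices and tw(G) ≥ 3. Combining the bounds, tw(G) = 3.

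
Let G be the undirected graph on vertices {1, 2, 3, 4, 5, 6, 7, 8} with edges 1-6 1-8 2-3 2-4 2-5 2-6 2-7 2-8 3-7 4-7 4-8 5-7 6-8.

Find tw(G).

2

A width-2 tree decomposition is:
Bags: B1 = {2, 4, 7}  B2 = {2, 4, 8}  B3 = {2, 6, 8}  B4 = {2, 3, 7}  B5 = {1, 6, 8}  B6 = {2, 5, 7}
Tree: B1–B2, B2–B3, B1–B4, B3–B5, B1–B6
Each bag holds 3 vertices, so the decomposition has width 2, which upper-bounds the treewidth. On the other hand G contains the 3-clique {1, 6, 8}. A clique must lie in a single bag of any decomposition, so no decomposition can have width below 2. Therefore the treewidth is 2.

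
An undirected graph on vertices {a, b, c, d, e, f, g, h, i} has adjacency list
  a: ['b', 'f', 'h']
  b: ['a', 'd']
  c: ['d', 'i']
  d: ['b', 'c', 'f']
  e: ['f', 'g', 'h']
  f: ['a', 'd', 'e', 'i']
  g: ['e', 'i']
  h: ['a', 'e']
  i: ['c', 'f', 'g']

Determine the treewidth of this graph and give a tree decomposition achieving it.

The largest bag has 4 vertices, giving width 3; this decomposition certifies tw(G) ≤ 3. For the lower bound: the 4 vertex sets {b,c,d}, {a}, {f}, {e,g,h,i} are disjoint, each induces a connected subgraph, and every pair is joined by at least one edge of G. Contracting each set to a single vertex therefore yields K_{4} as a minor, and since treewidth is minor-monotone, tw(G) ≥ tw(K_{4}) = 3. Therefore the treewidth is 3.

Treewidth 3.
One such decomposition:
Bags: B1 = {a, b, c, d}  B2 = {a, c, d, f}  B3 = {a, c, f, i}  B4 = {a, f, h, i}  B5 = {e, f, h, i}  B6 = {e, g, h, i}
Tree: B1–B2, B2–B3, B3–B4, B4–B5, B5–B6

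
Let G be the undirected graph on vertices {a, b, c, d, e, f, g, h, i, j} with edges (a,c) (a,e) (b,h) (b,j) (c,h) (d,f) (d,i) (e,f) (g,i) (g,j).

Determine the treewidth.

2

A width-2 tree decomposition is:
Bags: B1 = {d, f, i}  B2 = {f, g, i}  B3 = {f, g, j}  B4 = {b, f, j}  B5 = {b, f, h}  B6 = {c, f, h}  B7 = {a, c, f}  B8 = {a, e, f}
Tree: B1–B2, B2–B3, B3–B4, B4–B5, B5–B6, B6–B7, B7–B8
Each bag holds 3 vertices, so the decomposition has width 2, which upper-bounds the treewidth. The edges f–d–i–g–j–b–h–c–a–e–f form a cycle, so G is not a tree and its treewidth is at least 2. Therefore the treewidth is 2.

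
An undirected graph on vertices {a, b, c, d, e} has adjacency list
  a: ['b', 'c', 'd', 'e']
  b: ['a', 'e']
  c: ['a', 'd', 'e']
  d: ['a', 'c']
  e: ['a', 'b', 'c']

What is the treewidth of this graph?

A width-2 tree decomposition is:
Bags: B1 = {a, c, e}  B2 = {a, b, e}  B3 = {a, c, d}
Tree: B1–B2, B1–B3
Every bag has size at most 3, so the width is 3 − 1 = 2 and tw(G) ≤ 2. On the other hand G contains the 3-clique {a, c, d}. A clique must lie in a single bag of any decomposition, so no decomposition can have width below 2. Combining the bounds, tw(G) = 2.

2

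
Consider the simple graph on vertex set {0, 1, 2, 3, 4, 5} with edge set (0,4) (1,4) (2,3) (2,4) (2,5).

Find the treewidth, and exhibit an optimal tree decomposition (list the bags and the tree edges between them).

Each bag holds 2 vertices, so the decomposition has width 1, which upper-bounds the treewidth. Any graph with an edge has treewidth ≥ 1, and G has the edge 0–4. Combining the bounds, tw(G) = 1.

Treewidth 1.
Bags: B1 = {0, 4}  B2 = {2, 4}  B3 = {2, 3}  B4 = {1, 4}  B5 = {2, 5}
Tree: B1–B2, B2–B3, B2–B4, B2–B5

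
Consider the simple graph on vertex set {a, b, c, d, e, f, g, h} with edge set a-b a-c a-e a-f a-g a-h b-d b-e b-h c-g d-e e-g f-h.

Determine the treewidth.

2

A width-2 tree decomposition is:
Bags: B1 = {a, b, e}  B2 = {a, b, h}  B3 = {b, d, e}  B4 = {a, e, g}  B5 = {a, c, g}  B6 = {a, f, h}
Tree: B1–B2, B1–B3, B1–B4, B4–B5, B2–B6
Every bag has size at most 3, so the width is 3 − 1 = 2 and tw(G) ≤ 2. Conversely, {b, d, e} is a clique of size 3, and the vertices of any clique must share a bag in every tree decomposition; so some bag has ≥ 3 vertices and tw(G) ≥ 2. The upper and lower bounds meet at 2, so that is the treewidth.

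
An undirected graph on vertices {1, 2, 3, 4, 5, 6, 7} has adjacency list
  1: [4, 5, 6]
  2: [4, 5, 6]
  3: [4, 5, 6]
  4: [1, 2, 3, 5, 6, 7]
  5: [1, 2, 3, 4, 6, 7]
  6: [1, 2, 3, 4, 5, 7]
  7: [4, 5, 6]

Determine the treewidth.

3

A width-3 tree decomposition is:
Bags: B1 = {2, 4, 5, 6}  B2 = {3, 4, 5, 6}  B3 = {4, 5, 6, 7}  B4 = {1, 4, 5, 6}
Tree: B1–B2, B2–B3, B1–B4
Each bag holds 4 vertices, so the decomposition has width 3, which upper-bounds the treewidth. Conversely, {1, 4, 5, 6} is a clique of size 4, and the vertices of any clique must share a bag in every tree decomposition; so some bag has ≥ 4 vertices and tw(G) ≥ 3. Hence tw(G) = 3 exactly.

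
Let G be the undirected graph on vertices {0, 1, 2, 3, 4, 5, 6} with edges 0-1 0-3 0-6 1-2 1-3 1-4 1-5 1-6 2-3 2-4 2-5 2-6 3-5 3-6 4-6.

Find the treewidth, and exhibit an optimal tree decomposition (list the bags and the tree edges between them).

Treewidth 3.
One optimal decomposition is:
Bags: B1 = {0, 1, 3, 6}  B2 = {1, 2, 3, 6}  B3 = {1, 2, 3, 5}  B4 = {1, 2, 4, 6}
Tree: B1–B2, B2–B3, B2–B4

The largest bag has 4 vertices, giving width 3; this decomposition certifies tw(G) ≤ 3. For the lower bound, the 4 vertices {0, 1, 3, 6} are pairwise adjacent, and any tree decomposition puts a clique entirely inside one bag — forcing width ≥ 3. Combining the bounds, tw(G) = 3.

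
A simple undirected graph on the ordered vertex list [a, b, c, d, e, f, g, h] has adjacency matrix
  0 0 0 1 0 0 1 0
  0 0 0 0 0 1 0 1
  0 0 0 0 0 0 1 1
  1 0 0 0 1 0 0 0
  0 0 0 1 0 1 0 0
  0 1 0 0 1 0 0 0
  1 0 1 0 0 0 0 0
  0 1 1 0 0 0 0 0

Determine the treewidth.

2

A width-2 tree decomposition is:
Bags: B1 = {c, g, h}  B2 = {a, g, h}  B3 = {a, d, h}  B4 = {d, e, h}  B5 = {e, f, h}  B6 = {b, f, h}
Tree: B1–B2, B2–B3, B3–B4, B4–B5, B5–B6
Each bag holds 3 vertices, so the decomposition has width 2, which upper-bounds the treewidth. For the lower bound, G contains the cycle h–c–g–a–d–e–f–b–h, so G is not a forest; only forests have treewidth ≤ 1, hence tw(G) ≥ 2. Therefore the treewidth is 2.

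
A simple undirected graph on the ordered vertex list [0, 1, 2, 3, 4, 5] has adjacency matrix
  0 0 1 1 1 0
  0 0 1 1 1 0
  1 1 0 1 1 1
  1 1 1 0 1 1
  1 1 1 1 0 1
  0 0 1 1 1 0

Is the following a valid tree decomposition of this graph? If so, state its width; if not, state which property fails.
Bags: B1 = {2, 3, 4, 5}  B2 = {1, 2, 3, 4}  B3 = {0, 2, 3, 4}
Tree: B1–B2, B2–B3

Yes; width 3.

Checking the three conditions: (i) the bags cover all of {0, 1, 2, 3, 4, 5}; (ii) for each edge, some bag contains both endpoints; (iii) the bags containing any fixed vertex form a subtree. All hold, so the decomposition is valid with width 4 − 1 = 3.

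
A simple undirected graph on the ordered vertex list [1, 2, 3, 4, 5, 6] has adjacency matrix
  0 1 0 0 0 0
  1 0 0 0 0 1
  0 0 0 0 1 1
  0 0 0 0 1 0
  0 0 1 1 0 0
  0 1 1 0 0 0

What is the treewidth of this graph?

A width-1 tree decomposition is:
Bags: B1 = {3, 5}  B2 = {4, 5}  B3 = {3, 6}  B4 = {2, 6}  B5 = {1, 2}
Tree: B1–B2, B1–B3, B3–B4, B4–B5
The largest bag has 2 vertices, giving width 1; this decomposition certifies tw(G) ≤ 1. Any graph with an edge has treewidth ≥ 1, and G has the edge 5–3. Hence tw(G) = 1 exactly.

1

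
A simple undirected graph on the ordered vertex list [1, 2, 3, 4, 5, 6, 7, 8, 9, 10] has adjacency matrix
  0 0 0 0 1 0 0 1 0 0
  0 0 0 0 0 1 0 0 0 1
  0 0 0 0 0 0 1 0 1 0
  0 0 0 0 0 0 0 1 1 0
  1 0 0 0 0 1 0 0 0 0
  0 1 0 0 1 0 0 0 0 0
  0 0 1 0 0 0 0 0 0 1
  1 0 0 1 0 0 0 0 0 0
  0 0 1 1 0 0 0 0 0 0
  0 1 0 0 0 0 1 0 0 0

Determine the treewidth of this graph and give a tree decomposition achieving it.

Every bag has size at most 3, so the width is 3 − 1 = 2 and tw(G) ≤ 2. Since 8–4–9–3–7–10–2–6–5–1–8 is a cycle in G, G is not acyclic. Forests are exactly the graphs of treewidth ≤ 1, so tw(G) ≥ 2. Therefore the treewidth is 2.

Treewidth 2.
Bags: B1 = {4, 8, 9}  B2 = {3, 8, 9}  B3 = {3, 7, 8}  B4 = {7, 8, 10}  B5 = {2, 8, 10}  B6 = {2, 6, 8}  B7 = {5, 6, 8}  B8 = {1, 5, 8}
Tree: B1–B2, B2–B3, B3–B4, B4–B5, B5–B6, B6–B7, B7–B8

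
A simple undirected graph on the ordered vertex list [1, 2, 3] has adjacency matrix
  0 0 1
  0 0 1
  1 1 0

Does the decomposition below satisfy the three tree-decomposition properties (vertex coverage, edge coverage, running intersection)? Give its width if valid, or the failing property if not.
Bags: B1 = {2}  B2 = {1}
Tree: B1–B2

A tree decomposition must satisfy three properties: every vertex lies in some bag; for every edge, both endpoints lie together in some bag; and for every vertex, the bags containing it form a connected subtree. Here vertex 3 appears in no bag, so the decomposition is invalid.

No — vertex 3 appears in no bag.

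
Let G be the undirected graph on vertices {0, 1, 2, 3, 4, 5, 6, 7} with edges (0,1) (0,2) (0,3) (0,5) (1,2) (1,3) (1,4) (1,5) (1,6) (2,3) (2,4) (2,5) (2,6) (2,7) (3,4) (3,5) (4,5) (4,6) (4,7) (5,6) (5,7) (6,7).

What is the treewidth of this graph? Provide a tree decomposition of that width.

Every bag has size at most 5, so the width is 5 − 1 = 4 and tw(G) ≤ 4. For the lower bound, the 5 vertices {0, 1, 2, 3, 5} are pairwise adjacent, and any tree decomposition puts a clique entirely inside one bag — forcing width ≥ 4. Hence tw(G) = 4 exactly.

Treewidth 4.
One such decomposition:
Bags: B1 = {1, 2, 3, 4, 5}  B2 = {1, 2, 4, 5, 6}  B3 = {0, 1, 2, 3, 5}  B4 = {2, 4, 5, 6, 7}
Tree: B1–B2, B1–B3, B2–B4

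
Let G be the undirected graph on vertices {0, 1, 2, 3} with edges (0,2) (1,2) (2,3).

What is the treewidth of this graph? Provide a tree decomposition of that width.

Treewidth 1.
Bags: B1 = {1, 2}  B2 = {2, 3}  B3 = {0, 2}
Tree: B1–B2, B2–B3

Each bag holds 2 vertices, so the decomposition has width 1, which upper-bounds the treewidth. Since G has at least one edge (e.g. 2–1), it is not an edgeless graph, so tw(G) ≥ 1. Combining the bounds, tw(G) = 1.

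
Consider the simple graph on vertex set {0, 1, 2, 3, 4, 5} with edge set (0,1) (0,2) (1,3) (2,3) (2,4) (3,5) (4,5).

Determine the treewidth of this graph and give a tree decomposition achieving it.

Treewidth 2.
One such decomposition:
Bags: B1 = {0, 1, 2}  B2 = {1, 2, 3}  B3 = {2, 3, 4}  B4 = {3, 4, 5}
Tree: B1–B2, B2–B3, B3–B4

The largest bag has 3 vertices, giving width 2; this decomposition certifies tw(G) ≤ 2. The edges 0–1–3–2–0 form a cycle, so G is not a tree and its treewidth is at least 2. Combining the bounds, tw(G) = 2.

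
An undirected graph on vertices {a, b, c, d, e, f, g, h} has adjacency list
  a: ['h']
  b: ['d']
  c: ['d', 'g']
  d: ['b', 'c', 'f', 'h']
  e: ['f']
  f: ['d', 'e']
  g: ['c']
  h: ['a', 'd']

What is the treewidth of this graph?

1

A width-1 tree decomposition is:
Bags: B1 = {d, h}  B2 = {d, f}  B3 = {b, d}  B4 = {c, d}  B5 = {c, g}  B6 = {a, h}  B7 = {e, f}
Tree: B1–B2, B1–B3, B1–B4, B4–B5, B1–B6, B2–B7
Every bag has size at most 2, so the width is 2 − 1 = 1 and tw(G) ≤ 1. G has an edge, so its treewidth is at least 1. Hence tw(G) = 1 exactly.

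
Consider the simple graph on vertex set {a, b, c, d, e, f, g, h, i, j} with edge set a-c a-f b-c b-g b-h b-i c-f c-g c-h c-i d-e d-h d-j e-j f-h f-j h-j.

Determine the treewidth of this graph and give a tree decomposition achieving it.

Every bag has size at most 3, so the width is 3 − 1 = 2 and tw(G) ≤ 2. On the other hand G contains the 3-clique {d, e, j}. A clique must lie in a single bag of any decomposition, so no decomposition can have width below 2. Therefore the treewidth is 2.

Treewidth 2.
One optimal decomposition is:
Bags: B1 = {f, h, j}  B2 = {c, f, h}  B3 = {b, c, h}  B4 = {a, c, f}  B5 = {d, h, j}  B6 = {d, e, j}  B7 = {b, c, g}  B8 = {b, c, i}
Tree: B1–B2, B2–B3, B2–B4, B1–B5, B5–B6, B3–B7, B7–B8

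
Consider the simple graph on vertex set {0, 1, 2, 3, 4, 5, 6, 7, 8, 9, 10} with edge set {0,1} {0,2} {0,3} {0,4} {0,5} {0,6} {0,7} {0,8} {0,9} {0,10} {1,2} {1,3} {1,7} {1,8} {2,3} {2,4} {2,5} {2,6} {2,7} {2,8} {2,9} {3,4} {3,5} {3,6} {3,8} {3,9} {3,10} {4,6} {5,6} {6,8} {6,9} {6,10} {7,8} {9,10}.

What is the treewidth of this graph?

A width-4 tree decomposition is:
Bags: B1 = {0, 1, 2, 3, 8}  B2 = {0, 2, 3, 6, 8}  B3 = {0, 1, 2, 7, 8}  B4 = {0, 2, 3, 6, 9}  B5 = {0, 2, 3, 4, 6}  B6 = {0, 2, 3, 5, 6}  B7 = {0, 3, 6, 9, 10}
Tree: B1–B2, B1–B3, B2–B4, B4–B5, B4–B6, B4–B7
Each bag holds 5 vertices, so the decomposition has width 4, which upper-bounds the treewidth. On the other hand G contains the 5-clique {0, 1, 2, 3, 8}. A clique must lie in a single bag of any decomposition, so no decomposition can have width below 4. Combining the bounds, tw(G) = 4.

4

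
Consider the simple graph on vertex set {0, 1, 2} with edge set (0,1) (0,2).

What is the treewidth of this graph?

1

A width-1 tree decomposition is:
Bags: B1 = {0, 2}  B2 = {0, 1}
Tree: B1–B2
Each bag holds 2 vertices, so the decomposition has width 1, which upper-bounds the treewidth. Since G has at least one edge (e.g. 0–2), it is not an edgeless graph, so tw(G) ≥ 1. Combining the bounds, tw(G) = 1.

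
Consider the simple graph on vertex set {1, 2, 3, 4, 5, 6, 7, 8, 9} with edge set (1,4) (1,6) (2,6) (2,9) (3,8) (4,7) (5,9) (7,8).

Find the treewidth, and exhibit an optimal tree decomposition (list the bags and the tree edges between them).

Treewidth 1.
One such decomposition:
Bags: B1 = {5, 9}  B2 = {2, 9}  B3 = {2, 6}  B4 = {1, 6}  B5 = {1, 4}  B6 = {4, 7}  B7 = {7, 8}  B8 = {3, 8}
Tree: B1–B2, B2–B3, B3–B4, B4–B5, B5–B6, B6–B7, B7–B8

Every bag has size at most 2, so the width is 2 − 1 = 1 and tw(G) ≤ 1. Since G has at least one edge (e.g. 5–9), it is not an edgeless graph, so tw(G) ≥ 1. The upper and lower bounds meet at 1, so that is the treewidth.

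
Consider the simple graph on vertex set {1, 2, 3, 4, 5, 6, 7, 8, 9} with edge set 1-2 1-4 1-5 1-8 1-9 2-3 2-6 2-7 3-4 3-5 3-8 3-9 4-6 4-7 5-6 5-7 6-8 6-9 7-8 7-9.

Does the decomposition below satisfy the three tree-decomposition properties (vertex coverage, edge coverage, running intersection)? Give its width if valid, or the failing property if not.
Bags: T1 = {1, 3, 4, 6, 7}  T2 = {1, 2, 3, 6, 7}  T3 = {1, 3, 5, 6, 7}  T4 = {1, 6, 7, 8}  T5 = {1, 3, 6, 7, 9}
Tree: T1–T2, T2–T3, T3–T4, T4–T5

A tree decomposition must satisfy three properties: every vertex lies in some bag; for every edge, both endpoints lie together in some bag; and for every vertex, the bags containing it form a connected subtree. Here edge (3,8) lies in no bag, so the decomposition is invalid.

No — edge (3,8) lies in no bag.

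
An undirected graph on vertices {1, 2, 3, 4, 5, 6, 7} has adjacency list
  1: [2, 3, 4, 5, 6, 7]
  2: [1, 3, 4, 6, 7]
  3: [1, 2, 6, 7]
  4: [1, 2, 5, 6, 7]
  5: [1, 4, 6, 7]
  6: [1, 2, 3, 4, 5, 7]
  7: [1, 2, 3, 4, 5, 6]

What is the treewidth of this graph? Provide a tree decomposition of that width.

Treewidth 4.
Bags: B1 = {1, 4, 5, 6, 7}  B2 = {1, 2, 4, 6, 7}  B3 = {1, 2, 3, 6, 7}
Tree: B1–B2, B2–B3

Every bag has size at most 5, so the width is 5 − 1 = 4 and tw(G) ≤ 4. On the other hand G contains the 5-clique {1, 2, 3, 6, 7}. A clique must lie in a single bag of any decomposition, so no decomposition can have width below 4. Combining the bounds, tw(G) = 4.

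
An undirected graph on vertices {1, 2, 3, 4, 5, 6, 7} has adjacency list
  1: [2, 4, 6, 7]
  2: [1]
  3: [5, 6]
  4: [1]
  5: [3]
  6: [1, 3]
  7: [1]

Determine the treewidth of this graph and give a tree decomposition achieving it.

Each bag holds 2 vertices, so the decomposition has width 1, which upper-bounds the treewidth. Any graph with an edge has treewidth ≥ 1, and G has the edge 6–3. The upper and lower bounds meet at 1, so that is the treewidth.

Treewidth 1.
One optimal decomposition is:
Bags: B1 = {3, 6}  B2 = {3, 5}  B3 = {1, 6}  B4 = {1, 7}  B5 = {1, 4}  B6 = {1, 2}
Tree: B1–B2, B1–B3, B3–B4, B4–B5, B5–B6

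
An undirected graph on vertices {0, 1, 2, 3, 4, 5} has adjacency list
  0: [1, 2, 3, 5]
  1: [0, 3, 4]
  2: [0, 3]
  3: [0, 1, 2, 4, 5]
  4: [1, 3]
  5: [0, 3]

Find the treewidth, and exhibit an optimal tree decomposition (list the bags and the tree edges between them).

Treewidth 2.
Bags: B1 = {0, 2, 3}  B2 = {0, 1, 3}  B3 = {1, 3, 4}  B4 = {0, 3, 5}
Tree: B1–B2, B2–B3, B1–B4

Each bag holds 3 vertices, so the decomposition has width 2, which upper-bounds the treewidth. For the lower bound, the 3 vertices {0, 1, 3} are pairwise adjacent, and any tree decomposition puts a clique entirely inside one bag — forcing width ≥ 2. Hence tw(G) = 2 exactly.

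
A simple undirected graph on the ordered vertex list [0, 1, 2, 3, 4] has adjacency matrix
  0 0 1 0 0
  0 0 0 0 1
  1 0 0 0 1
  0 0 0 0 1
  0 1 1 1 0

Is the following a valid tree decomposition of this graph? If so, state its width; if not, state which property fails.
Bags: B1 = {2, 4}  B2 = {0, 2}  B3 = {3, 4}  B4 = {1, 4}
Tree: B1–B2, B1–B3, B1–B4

Vertex coverage: the bags together contain {0, 1, 2, 3, 4}, the full vertex set. Edge coverage: each edge of G has both endpoints in at least one bag. Running intersection: for every vertex, the bags containing it form a connected subtree. All three properties hold, so this is a valid tree decomposition of width max|bag| − 1 = 1, and hence tw(G) ≤ 1.

Yes; width 1.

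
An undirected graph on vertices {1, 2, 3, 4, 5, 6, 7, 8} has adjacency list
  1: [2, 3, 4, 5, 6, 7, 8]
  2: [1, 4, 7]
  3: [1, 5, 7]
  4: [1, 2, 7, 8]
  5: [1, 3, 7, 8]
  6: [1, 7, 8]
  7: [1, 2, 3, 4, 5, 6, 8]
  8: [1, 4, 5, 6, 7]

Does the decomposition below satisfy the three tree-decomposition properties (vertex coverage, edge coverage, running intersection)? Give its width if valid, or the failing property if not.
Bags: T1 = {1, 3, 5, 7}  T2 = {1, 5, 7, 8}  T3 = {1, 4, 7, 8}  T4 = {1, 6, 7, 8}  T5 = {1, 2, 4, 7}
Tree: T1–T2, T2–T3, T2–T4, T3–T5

Vertex coverage: the bags together contain {1, 2, 3, 4, 5, 6, 7, 8}, the full vertex set. Edge coverage: each edge of G has both endpoints in at least one bag. Running intersection: for every vertex, the bags containing it form a connected subtree. All three properties hold, so this is a valid tree decomposition of width max|bag| − 1 = 3, and hence tw(G) ≤ 3.

Yes; width 3.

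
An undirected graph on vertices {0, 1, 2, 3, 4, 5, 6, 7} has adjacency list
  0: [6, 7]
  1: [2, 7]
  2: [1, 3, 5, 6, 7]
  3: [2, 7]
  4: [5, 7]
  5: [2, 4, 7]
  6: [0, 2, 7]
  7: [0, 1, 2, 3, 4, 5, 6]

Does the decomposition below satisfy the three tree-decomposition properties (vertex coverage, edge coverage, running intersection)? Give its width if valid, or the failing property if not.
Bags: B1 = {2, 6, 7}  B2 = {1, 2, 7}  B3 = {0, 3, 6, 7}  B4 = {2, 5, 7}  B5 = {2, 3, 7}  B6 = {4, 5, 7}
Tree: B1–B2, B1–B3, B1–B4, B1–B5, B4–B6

A tree decomposition must satisfy three properties: every vertex lies in some bag; for every edge, both endpoints lie together in some bag; and for every vertex, the bags containing it form a connected subtree. Here bags containing vertex 3 are not connected in the tree, so the decomposition is invalid.

No — bags containing vertex 3 are not connected in the tree.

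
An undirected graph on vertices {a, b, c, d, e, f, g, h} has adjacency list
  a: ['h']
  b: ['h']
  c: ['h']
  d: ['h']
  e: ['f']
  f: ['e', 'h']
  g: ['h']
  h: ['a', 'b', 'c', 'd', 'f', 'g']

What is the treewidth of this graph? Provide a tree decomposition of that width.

Treewidth 1.
Bags: B1 = {d, h}  B2 = {c, h}  B3 = {f, h}  B4 = {b, h}  B5 = {e, f}  B6 = {g, h}  B7 = {a, h}
Tree: B1–B2, B1–B3, B3–B4, B3–B5, B3–B6, B1–B7

Every bag has size at most 2, so the width is 2 − 1 = 1 and tw(G) ≤ 1. Any graph with an edge has treewidth ≥ 1, and G has the edge d–h. The upper and lower bounds meet at 1, so that is the treewidth.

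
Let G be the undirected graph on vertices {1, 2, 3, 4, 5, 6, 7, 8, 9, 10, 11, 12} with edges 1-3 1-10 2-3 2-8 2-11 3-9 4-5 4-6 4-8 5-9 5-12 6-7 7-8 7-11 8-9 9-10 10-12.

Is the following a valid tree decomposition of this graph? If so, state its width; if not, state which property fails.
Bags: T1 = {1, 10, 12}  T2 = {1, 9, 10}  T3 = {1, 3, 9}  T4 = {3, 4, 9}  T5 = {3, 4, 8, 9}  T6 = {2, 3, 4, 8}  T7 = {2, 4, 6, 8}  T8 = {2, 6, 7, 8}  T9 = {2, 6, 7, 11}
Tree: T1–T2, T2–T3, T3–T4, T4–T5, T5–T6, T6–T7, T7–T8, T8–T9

No — vertex 5 appears in no bag.

A tree decomposition must satisfy three properties: every vertex lies in some bag; for every edge, both endpoints lie together in some bag; and for every vertex, the bags containing it form a connected subtree. Here vertex 5 appears in no bag, so the decomposition is invalid.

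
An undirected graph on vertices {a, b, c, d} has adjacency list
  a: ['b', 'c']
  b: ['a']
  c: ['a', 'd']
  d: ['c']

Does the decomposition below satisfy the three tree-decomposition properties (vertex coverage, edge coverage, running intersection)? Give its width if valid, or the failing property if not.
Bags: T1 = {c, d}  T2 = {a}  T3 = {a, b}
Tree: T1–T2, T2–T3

No — edge (c,a) lies in no bag.

A tree decomposition must satisfy three properties: every vertex lies in some bag; for every edge, both endpoints lie together in some bag; and for every vertex, the bags containing it form a connected subtree. Here edge (c,a) lies in no bag, so the decomposition is invalid.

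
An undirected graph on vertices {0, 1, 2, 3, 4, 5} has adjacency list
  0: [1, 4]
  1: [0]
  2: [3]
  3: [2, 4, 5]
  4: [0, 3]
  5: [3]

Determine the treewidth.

1

A width-1 tree decomposition is:
Bags: B1 = {3, 4}  B2 = {0, 4}  B3 = {2, 3}  B4 = {0, 1}  B5 = {3, 5}
Tree: B1–B2, B1–B3, B2–B4, B1–B5
Each bag holds 2 vertices, so the decomposition has width 1, which upper-bounds the treewidth. Since G has at least one edge (e.g. 3–4), it is not an edgeless graph, so tw(G) ≥ 1. Combining the bounds, tw(G) = 1.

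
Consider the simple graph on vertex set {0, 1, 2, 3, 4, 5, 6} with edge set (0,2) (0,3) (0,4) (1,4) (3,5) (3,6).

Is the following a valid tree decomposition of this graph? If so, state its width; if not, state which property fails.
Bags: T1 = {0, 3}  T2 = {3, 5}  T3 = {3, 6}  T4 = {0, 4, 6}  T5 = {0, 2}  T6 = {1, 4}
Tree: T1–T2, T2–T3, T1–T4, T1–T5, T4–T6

A tree decomposition must satisfy three properties: every vertex lies in some bag; for every edge, both endpoints lie together in some bag; and for every vertex, the bags containing it form a connected subtree. Here bags containing vertex 6 are not connected in the tree, so the decomposition is invalid.

No — bags containing vertex 6 are not connected in the tree.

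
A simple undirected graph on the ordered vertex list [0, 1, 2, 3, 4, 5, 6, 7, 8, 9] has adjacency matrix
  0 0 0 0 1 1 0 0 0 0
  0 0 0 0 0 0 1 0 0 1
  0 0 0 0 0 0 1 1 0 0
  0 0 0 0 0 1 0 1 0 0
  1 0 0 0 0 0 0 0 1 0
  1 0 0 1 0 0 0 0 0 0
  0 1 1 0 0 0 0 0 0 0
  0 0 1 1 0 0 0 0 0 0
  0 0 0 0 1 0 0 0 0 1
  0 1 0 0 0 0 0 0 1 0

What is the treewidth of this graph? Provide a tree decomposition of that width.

The largest bag has 3 vertices, giving width 2; this decomposition certifies tw(G) ≤ 2. For the lower bound, G contains the cycle 1–6–2–7–3–5–0–4–8–9–1, so G is not a forest; only forests have treewidth ≤ 1, hence tw(G) ≥ 2. Combining the bounds, tw(G) = 2.

Treewidth 2.
One such decomposition:
Bags: B1 = {1, 2, 6}  B2 = {1, 2, 7}  B3 = {1, 3, 7}  B4 = {1, 3, 5}  B5 = {0, 1, 5}  B6 = {0, 1, 4}  B7 = {1, 4, 8}  B8 = {1, 8, 9}
Tree: B1–B2, B2–B3, B3–B4, B4–B5, B5–B6, B6–B7, B7–B8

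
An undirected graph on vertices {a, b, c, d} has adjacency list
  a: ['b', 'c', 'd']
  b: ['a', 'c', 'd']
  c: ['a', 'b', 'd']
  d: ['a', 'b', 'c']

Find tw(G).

A width-3 tree decomposition is:
Bags: B1 = {a, b, c, d}
Tree: (single bag)
With just one bag of size 4, the width is 4 − 1 = 3, so tw(G) ≤ 3. On the other hand G contains the 4-clique {a, b, c, d}. A clique must lie in a single bag of any decomposition, so no decomposition can have width below 3. Hence tw(G) = 3 exactly.

3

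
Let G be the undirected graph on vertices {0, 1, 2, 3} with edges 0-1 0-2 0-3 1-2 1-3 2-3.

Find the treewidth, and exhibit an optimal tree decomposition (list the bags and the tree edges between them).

With just one bag of size 4, the width is 4 − 1 = 3, so tw(G) ≤ 3. Conversely, {0, 1, 2, 3} is a clique of size 4, and the vertices of any clique must share a bag in every tree decomposition; so some bag has ≥ 4 vertices and tw(G) ≥ 3. Combining the bounds, tw(G) = 3.

Treewidth 3.
One such decomposition:
Bags: B1 = {0, 1, 2, 3}
Tree: (single bag)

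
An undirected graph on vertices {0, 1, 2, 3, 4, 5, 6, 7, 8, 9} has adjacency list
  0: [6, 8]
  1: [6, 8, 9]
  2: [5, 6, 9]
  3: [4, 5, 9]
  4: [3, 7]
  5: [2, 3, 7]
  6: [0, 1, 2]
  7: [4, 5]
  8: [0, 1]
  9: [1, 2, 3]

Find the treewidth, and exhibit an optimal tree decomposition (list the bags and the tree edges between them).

Every bag has size at most 3, so the width is 3 − 1 = 2 and tw(G) ≤ 2. For the lower bound, G contains the cycle 7–4–3–5–7, so G is not a forest; only forests have treewidth ≤ 1, hence tw(G) ≥ 2. Combining the bounds, tw(G) = 2.

Treewidth 2.
One such decomposition:
Bags: B1 = {4, 5, 7}  B2 = {3, 4, 5}  B3 = {2, 3, 5}  B4 = {2, 3, 9}  B5 = {2, 6, 9}  B6 = {1, 6, 9}  B7 = {0, 1, 6}  B8 = {0, 1, 8}
Tree: B1–B2, B2–B3, B3–B4, B4–B5, B5–B6, B6–B7, B7–B8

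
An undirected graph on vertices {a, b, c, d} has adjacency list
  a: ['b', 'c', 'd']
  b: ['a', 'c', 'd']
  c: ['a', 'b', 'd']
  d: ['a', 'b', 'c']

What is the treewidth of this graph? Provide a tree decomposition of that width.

Treewidth 3.
One such decomposition:
Bags: B1 = {a, b, c, d}
Tree: (single bag)

A single bag containing all 4 vertices is trivially a valid decomposition of width 3. Conversely, {a, b, c, d} is a clique of size 4, and the vertices of any clique must share a bag in every tree decomposition; so some bag has ≥ 4 vertices and tw(G) ≥ 3. The upper and lower bounds meet at 3, so that is the treewidth.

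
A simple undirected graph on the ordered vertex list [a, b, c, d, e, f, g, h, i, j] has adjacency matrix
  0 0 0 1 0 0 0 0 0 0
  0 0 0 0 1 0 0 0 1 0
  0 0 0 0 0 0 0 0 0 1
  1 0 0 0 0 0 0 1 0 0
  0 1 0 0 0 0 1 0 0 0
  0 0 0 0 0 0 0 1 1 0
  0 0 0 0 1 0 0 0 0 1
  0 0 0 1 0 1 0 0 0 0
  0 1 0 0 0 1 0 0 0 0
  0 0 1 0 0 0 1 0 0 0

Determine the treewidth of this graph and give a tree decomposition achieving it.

Treewidth 1.
One such decomposition:
Bags: B1 = {a, d}  B2 = {d, h}  B3 = {f, h}  B4 = {f, i}  B5 = {b, i}  B6 = {b, e}  B7 = {e, g}  B8 = {g, j}  B9 = {c, j}
Tree: B1–B2, B2–B3, B3–B4, B4–B5, B5–B6, B6–B7, B7–B8, B8–B9

Each bag holds 2 vertices, so the decomposition has width 1, which upper-bounds the treewidth. Any graph with an edge has treewidth ≥ 1, and G has the edge a–d. Therefore the treewidth is 1.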